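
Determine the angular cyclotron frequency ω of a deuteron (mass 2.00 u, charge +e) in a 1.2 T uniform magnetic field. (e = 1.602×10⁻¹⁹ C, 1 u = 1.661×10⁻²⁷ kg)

ω ≈ 5.8×10⁷ rad/s

ω = |q|B/m.
ω = (1.602×10⁻¹⁹)(1.2)/3.322×10⁻²⁷ ≈ 5.8×10⁷ rad/s.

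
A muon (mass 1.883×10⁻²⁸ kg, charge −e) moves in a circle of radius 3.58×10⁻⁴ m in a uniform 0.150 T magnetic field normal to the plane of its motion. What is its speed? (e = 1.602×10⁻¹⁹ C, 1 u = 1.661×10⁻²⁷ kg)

From |q|vB = mv²/r, v = |q|Br/m.
v = (1.602×10⁻¹⁹)(0.150)(3.58×10⁻⁴)/1.883×10⁻²⁸ ≈ 4.57×10⁴ m/s.

v ≈ 4.57×10⁴ m/s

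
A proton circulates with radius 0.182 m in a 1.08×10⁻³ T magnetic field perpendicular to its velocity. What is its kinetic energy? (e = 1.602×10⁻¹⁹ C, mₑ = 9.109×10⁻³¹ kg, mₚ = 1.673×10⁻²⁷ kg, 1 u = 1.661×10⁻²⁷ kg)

v = |q|Br/m, then KE = ½mv² = (qBr)²/(2m).
v = (1.602×10⁻¹⁹)(1.08×10⁻³)(0.182)/1.673×10⁻²⁷ ≈ 1.882×10⁴ m/s.
KE = ½(1.673×10⁻²⁷)(1.882×10⁴)² ≈ 2.96×10⁻¹⁹ J = 1.85 eV.

KE ≈ 1.85 eV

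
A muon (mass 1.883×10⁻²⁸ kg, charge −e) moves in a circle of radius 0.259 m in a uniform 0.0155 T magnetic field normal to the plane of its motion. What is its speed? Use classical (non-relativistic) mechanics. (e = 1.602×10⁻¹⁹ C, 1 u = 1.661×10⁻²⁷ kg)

From |q|vB = mv²/r, v = |q|Br/m.
v = (1.602×10⁻¹⁹)(0.0155)(0.259)/1.883×10⁻²⁸ ≈ 3.42×10⁶ m/s.

v ≈ 3.42×10⁶ m/s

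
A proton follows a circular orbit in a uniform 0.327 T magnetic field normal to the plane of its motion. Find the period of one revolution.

The cyclotron period depends only on m, q, B: T = 2πm/(|q|B).
T = 2π(1.673×10⁻²⁷)/((1.602×10⁻¹⁹)(0.327)) ≈ 2.01×10⁻⁷ s.

T ≈ 2.01×10⁻⁷ s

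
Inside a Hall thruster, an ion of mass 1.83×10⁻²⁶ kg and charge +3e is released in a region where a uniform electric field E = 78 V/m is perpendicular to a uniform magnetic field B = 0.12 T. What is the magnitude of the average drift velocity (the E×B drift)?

v_d ≈ 650 m/s

The steady drift has the magnetic force balancing the electric force, so v_d = E/B.
v_d = 78/0.12 = 650 m/s.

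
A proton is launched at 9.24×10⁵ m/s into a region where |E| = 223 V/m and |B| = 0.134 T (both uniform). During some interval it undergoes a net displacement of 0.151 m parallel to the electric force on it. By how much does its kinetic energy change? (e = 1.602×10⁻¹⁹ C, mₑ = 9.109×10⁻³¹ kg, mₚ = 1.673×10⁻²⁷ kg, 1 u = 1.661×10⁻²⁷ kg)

The magnetic force is always ⟂ v and does no work; only the electric force changes KE.
ΔKE = F_E · d = |q|E d = (1.602×10⁻¹⁹)(223)(0.151) ≈ 5.39×10⁻¹⁸ J.

ΔKE ≈ 5.39×10⁻¹⁸ J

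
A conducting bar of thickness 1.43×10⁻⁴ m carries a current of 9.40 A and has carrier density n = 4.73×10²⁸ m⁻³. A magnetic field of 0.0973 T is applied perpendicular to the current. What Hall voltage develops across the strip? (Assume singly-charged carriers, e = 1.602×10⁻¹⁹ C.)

V_H ≈ 8.44×10⁻⁷ V

V_H = IB/(n e t).
V_H = (9.40)(0.0973)/((4.73×10²⁸)(1.602×10⁻¹⁹)(1.43×10⁻⁴)) ≈ 8.44×10⁻⁷ V.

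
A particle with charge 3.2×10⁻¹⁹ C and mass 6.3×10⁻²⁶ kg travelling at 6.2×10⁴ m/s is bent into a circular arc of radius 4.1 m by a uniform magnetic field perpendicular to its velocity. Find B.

From |q|vB = mv²/r, B = mv/(|q|r).
B = (6.3×10⁻²⁶)(6.2×10⁴)/((3.2×10⁻¹⁹)(4.1)) ≈ 3.0×10⁻³ T.

B ≈ 3.0×10⁻³ T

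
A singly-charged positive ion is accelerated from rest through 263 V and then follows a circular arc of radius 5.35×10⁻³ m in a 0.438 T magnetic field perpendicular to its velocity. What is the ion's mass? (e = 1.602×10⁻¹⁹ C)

m ≈ 1.67×10⁻²⁷ kg

Combine |q|V = ½mv² and r = mv/(|q|B): eliminate v to get m = qB²r²/(2V).
m = (1.602×10⁻¹⁹)(0.438)²(5.35×10⁻³)²/(2·263) ≈ 1.67×10⁻²⁷ kg.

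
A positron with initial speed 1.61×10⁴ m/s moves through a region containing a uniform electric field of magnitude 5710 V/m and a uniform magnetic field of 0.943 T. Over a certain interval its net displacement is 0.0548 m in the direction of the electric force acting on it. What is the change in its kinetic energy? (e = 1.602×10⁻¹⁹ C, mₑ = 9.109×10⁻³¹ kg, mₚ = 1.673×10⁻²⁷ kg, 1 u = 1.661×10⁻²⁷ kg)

ΔKE ≈ 5.01×10⁻¹⁷ J

The magnetic force is always ⟂ v and does no work; only the electric force changes KE.
ΔKE = F_E · d = |q|E d = (1.602×10⁻¹⁹)(5710)(0.0548) ≈ 5.01×10⁻¹⁷ J.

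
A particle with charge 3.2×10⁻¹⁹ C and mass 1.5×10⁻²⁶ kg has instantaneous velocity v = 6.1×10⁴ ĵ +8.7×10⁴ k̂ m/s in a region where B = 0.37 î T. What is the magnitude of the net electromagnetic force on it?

|F| ≈ 1.26×10⁻¹⁴ N

v×B = (0, 3.22×10⁴, -2.26×10⁴) N/C.
F = q v×B = (3.2×10⁻¹⁹ C)·(0, 3.22×10⁴, -2.26×10⁴) = (0, 1.03×10⁻¹⁴, -7.22×10⁻¹⁵) N.
|F| = 1.26×10⁻¹⁴ N.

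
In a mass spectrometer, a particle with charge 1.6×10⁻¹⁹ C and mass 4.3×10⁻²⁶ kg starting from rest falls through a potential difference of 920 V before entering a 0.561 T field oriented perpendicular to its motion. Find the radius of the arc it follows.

r ≈ 0.0396 m

Acceleration: |q|V = ½mv² ⇒ v = √(2|q|V/m) = √(2·1.6×10⁻¹⁹·920/4.3×10⁻²⁶) ≈ 8.274×10⁴ m/s.
In the field: r = mv/(|q|B) = (4.3×10⁻²⁶)(8.274×10⁴)/((1.6×10⁻¹⁹)(0.561)) ≈ 0.0396 m.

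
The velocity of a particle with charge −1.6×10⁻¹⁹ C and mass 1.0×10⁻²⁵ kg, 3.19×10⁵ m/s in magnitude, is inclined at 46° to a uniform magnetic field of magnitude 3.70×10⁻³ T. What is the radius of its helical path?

v⊥ = v sinθ = 3.19×10⁵·sin46° ≈ 2.295×10⁵ m/s.
r = m v⊥/(|q|B) = (1.0×10⁻²⁵)(2.295×10⁵)/((1.6×10⁻¹⁹)(3.70×10⁻³)) ≈ 38.8 m.

r ≈ 38.8 m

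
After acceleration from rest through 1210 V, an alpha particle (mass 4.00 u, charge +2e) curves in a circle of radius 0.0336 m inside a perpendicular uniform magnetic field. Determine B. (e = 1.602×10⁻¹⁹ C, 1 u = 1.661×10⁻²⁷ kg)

v = √(2|q|V/m) = √(2·3.204×10⁻¹⁹·1210/6.644×10⁻²⁷) ≈ 3.416×10⁵ m/s.
B = mv/(|q|r) = (6.644×10⁻²⁷)(3.416×10⁵)/((3.204×10⁻¹⁹)(0.0336)) ≈ 0.211 T.

B ≈ 0.211 T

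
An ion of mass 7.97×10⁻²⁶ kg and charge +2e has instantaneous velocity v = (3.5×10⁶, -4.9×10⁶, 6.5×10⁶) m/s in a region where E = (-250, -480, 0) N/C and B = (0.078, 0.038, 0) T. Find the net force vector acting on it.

v×B = (-2.47×10⁵, 5.07×10⁵, 5.15×10⁵) N/C.
E + v×B = (-2.47×10⁵, 5.07×10⁵, 5.15×10⁵) N/C.
F = q(E + v×B) = (3.204×10⁻¹⁹ C)·(-2.47×10⁵, 5.07×10⁵, 5.15×10⁵) = (-7.92×10⁻¹⁴, 1.62×10⁻¹³, 1.65×10⁻¹³) N.

F ≈ (-7.92×10⁻¹⁴, 1.62×10⁻¹³, 1.65×10⁻¹³) N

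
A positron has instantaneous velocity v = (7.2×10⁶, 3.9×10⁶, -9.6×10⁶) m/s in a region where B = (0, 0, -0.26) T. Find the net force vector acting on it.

F ≈ (-1.62×10⁻¹³, 3.00×10⁻¹³, 0) N

v×B = (-1.01×10⁶, 1.87×10⁶, 0) N/C.
F = q v×B = (1.602×10⁻¹⁹ C)·(-1.01×10⁶, 1.87×10⁶, 0) = (-1.62×10⁻¹³, 3.00×10⁻¹³, 0) N.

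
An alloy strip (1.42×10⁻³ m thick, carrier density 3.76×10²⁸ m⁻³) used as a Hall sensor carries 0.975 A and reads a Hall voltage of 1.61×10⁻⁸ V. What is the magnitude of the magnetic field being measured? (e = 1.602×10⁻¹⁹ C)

B ≈ 0.141 T

From V_H = IB/(n e t), B = V_H n e t / I.
B = (1.61×10⁻⁸)(3.76×10²⁸)(1.602×10⁻¹⁹)(1.42×10⁻³)/0.975 ≈ 0.141 T.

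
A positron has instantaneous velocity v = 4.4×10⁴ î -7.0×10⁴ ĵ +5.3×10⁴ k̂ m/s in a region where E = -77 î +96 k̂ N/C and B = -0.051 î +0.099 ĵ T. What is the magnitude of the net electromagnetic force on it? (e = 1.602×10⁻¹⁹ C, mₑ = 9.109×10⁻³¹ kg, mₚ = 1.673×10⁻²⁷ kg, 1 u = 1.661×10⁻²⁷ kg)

v×B = (-5250, -2700, 786) N/C.
E + v×B = (-5320, -2700, 882) N/C.
F = q(E + v×B) = (1.602×10⁻¹⁹ C)·(-5320, -2700, 882) = (-8.53×10⁻¹⁶, -4.33×10⁻¹⁶, 1.41×10⁻¹⁶) N.
|F| = 9.67×10⁻¹⁶ N.

|F| ≈ 9.67×10⁻¹⁶ N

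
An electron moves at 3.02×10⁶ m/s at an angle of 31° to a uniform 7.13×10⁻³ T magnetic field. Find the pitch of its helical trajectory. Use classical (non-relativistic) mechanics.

v∥ = v cosθ = 3.02×10⁶·cos31° ≈ 2.589×10⁶ m/s.
T = 2πm/(|q|B) = 2π(9.109×10⁻³¹)/((1.602×10⁻¹⁹)(7.13×10⁻³)) ≈ 5.011×10⁻⁹ s.
pitch = v∥ T = (2.589×10⁶)(5.011×10⁻⁹) ≈ 0.0130 m.

p ≈ 0.0130 m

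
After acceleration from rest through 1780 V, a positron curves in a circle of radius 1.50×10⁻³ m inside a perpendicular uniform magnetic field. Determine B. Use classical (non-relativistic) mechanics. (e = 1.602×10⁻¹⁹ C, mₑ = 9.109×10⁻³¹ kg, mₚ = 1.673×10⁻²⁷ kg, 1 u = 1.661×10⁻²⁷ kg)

B ≈ 0.0949 T

v = √(2|q|V/m) = √(2·1.602×10⁻¹⁹·1780/9.109×10⁻³¹) ≈ 2.502×10⁷ m/s.
B = mv/(|q|r) = (9.109×10⁻³¹)(2.502×10⁷)/((1.602×10⁻¹⁹)(1.50×10⁻³)) ≈ 0.0949 T.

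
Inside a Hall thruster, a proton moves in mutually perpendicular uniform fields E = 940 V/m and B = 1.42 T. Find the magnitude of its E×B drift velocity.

v_d ≈ 662 m/s

The steady drift has the magnetic force balancing the electric force, so v_d = E/B.
v_d = 940/1.42 = 662 m/s.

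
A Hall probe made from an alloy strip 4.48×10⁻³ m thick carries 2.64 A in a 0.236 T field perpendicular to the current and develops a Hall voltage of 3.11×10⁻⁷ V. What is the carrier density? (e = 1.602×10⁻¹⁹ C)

n ≈ 2.79×10²⁷ m⁻³

From V_H = IB/(n e t), n = IB/(V_H e t).
n = (2.64)(0.236)/((3.11×10⁻⁷)(1.602×10⁻¹⁹)(4.48×10⁻³)) ≈ 2.79×10²⁷ m⁻³.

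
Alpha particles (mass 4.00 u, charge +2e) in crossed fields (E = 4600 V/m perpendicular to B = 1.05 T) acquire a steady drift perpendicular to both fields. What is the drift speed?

The steady drift has the magnetic force balancing the electric force, so v_d = E/B.
v_d = 4600/1.05 = 4380 m/s.

v_d ≈ 4380 m/s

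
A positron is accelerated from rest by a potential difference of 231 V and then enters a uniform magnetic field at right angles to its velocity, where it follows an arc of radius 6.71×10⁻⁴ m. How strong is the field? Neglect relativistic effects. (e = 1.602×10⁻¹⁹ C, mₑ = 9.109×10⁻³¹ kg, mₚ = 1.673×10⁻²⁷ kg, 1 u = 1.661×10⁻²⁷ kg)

v = √(2|q|V/m) = √(2·1.602×10⁻¹⁹·231/9.109×10⁻³¹) ≈ 9.014×10⁶ m/s.
B = mv/(|q|r) = (9.109×10⁻³¹)(9.014×10⁶)/((1.602×10⁻¹⁹)(6.71×10⁻⁴)) ≈ 0.0764 T.

B ≈ 0.0764 T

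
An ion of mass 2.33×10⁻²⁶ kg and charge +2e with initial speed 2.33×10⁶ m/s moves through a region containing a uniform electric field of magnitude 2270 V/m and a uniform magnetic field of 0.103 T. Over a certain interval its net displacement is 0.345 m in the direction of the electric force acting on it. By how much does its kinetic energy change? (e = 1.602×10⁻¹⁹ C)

ΔKE ≈ 2.51×10⁻¹⁶ J

The magnetic force is always ⟂ v and does no work; only the electric force changes KE.
ΔKE = F_E · d = |q|E d = (3.204×10⁻¹⁹)(2270)(0.345) ≈ 2.51×10⁻¹⁶ J.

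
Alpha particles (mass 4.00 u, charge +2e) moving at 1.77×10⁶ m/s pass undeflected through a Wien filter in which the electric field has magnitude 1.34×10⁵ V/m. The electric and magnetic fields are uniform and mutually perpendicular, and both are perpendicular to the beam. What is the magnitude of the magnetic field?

B = 0.0757 T

Balance of forces in the selector: qE = qvB ⇒ B = E/v.
B = 1.34×10⁵/1.77×10⁶ = 0.0757 T.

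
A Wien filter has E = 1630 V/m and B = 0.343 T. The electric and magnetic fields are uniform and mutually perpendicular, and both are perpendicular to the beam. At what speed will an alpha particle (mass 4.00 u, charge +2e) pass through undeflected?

v = 4750 m/s

Zero net Lorentz force requires |qE| = |q v×B|, i.e. E = vB.
v = E/B = 1630/0.343 = 4750 m/s.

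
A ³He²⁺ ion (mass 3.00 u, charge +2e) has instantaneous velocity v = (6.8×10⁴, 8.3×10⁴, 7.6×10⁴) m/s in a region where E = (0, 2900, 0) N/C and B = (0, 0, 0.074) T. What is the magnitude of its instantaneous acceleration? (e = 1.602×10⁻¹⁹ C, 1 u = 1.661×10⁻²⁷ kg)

v×B = (6140, -5030, 0) N/C.
E + v×B = (6140, -2130, 0) N/C.
F = q(E + v×B) = (3.204×10⁻¹⁹ C)·(6140, -2130, 0) = (1.97×10⁻¹⁵, -6.83×10⁻¹⁶, 0) N.
|a| = |F|/m = 2.083×10⁻¹⁵/4.983×10⁻²⁷ ≈ 4.18×10¹¹ m/s².

|a| ≈ 4.18×10¹¹ m/s²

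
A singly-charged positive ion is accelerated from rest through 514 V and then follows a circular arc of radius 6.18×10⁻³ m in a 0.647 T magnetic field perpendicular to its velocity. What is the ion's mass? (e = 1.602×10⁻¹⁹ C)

m ≈ 2.49×10⁻²⁷ kg

Combine |q|V = ½mv² and r = mv/(|q|B): eliminate v to get m = qB²r²/(2V).
m = (1.602×10⁻¹⁹)(0.647)²(6.18×10⁻³)²/(2·514) ≈ 2.49×10⁻²⁷ kg.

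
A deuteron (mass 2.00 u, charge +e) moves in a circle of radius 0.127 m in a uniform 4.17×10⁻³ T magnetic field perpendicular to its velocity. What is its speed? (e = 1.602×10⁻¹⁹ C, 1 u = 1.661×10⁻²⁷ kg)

From |q|vB = mv²/r, v = |q|Br/m.
v = (1.602×10⁻¹⁹)(4.17×10⁻³)(0.127)/3.322×10⁻²⁷ ≈ 2.55×10⁴ m/s.

v ≈ 2.55×10⁴ m/s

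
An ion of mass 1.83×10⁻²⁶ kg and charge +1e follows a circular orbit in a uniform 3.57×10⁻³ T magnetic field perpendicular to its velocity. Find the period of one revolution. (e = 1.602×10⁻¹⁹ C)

The cyclotron period depends only on m, q, B: T = 2πm/(|q|B).
T = 2π(1.83×10⁻²⁶)/((1.602×10⁻¹⁹)(3.57×10⁻³)) ≈ 2.01×10⁻⁴ s.

T ≈ 2.01×10⁻⁴ s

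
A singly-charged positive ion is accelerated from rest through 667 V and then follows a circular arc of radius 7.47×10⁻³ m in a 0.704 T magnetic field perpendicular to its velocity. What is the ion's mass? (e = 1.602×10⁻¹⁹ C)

Combine |q|V = ½mv² and r = mv/(|q|B): eliminate v to get m = qB²r²/(2V).
m = (1.602×10⁻¹⁹)(0.704)²(7.47×10⁻³)²/(2·667) ≈ 3.32×10⁻²⁷ kg.

m ≈ 3.32×10⁻²⁷ kg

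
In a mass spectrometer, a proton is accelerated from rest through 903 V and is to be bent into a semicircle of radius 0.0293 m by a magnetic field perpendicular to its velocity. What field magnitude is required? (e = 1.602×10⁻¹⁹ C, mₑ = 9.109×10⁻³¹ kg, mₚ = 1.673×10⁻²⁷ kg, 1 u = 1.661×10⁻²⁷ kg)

v = √(2|q|V/m) = √(2·1.602×10⁻¹⁹·903/1.673×10⁻²⁷) ≈ 4.159×10⁵ m/s.
B = mv/(|q|r) = (1.673×10⁻²⁷)(4.159×10⁵)/((1.602×10⁻¹⁹)(0.0293)) ≈ 0.148 T.

B ≈ 0.148 T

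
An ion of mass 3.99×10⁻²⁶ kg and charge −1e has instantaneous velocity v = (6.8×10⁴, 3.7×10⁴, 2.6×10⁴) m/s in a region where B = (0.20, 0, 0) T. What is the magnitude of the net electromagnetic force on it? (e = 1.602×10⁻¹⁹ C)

|F| ≈ 1.45×10⁻¹⁵ N

v×B = (0, 5200, -7400) N/C.
F = q v×B = (−1.602×10⁻¹⁹ C)·(0, 5200, -7400) = (0, -8.33×10⁻¹⁶, 1.19×10⁻¹⁵) N.
|F| = 1.45×10⁻¹⁵ N.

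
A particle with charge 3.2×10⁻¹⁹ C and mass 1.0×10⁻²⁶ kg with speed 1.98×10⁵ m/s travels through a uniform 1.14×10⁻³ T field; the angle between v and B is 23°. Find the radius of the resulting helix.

r ≈ 2.12 m

v⊥ = v sinθ = 1.98×10⁵·sin23° ≈ 7.736×10⁴ m/s.
r = m v⊥/(|q|B) = (1.0×10⁻²⁶)(7.736×10⁴)/((3.2×10⁻¹⁹)(1.14×10⁻³)) ≈ 2.12 m.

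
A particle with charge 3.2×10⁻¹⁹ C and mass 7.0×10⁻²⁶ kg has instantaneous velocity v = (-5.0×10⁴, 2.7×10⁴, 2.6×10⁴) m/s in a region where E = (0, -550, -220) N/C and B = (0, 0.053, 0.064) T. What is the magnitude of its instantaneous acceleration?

|a| ≈ 1.79×10¹⁰ m/s²

v×B = (350, 3200, -2650) N/C.
E + v×B = (350, 2650, -2870) N/C.
F = q(E + v×B) = (3.2×10⁻¹⁹ C)·(350, 2650, -2870) = (1.12×10⁻¹⁶, 8.48×10⁻¹⁶, -9.18×10⁻¹⁶) N.
|a| = |F|/m = 1.255×10⁻¹⁵/7.0×10⁻²⁶ ≈ 1.79×10¹⁰ m/s².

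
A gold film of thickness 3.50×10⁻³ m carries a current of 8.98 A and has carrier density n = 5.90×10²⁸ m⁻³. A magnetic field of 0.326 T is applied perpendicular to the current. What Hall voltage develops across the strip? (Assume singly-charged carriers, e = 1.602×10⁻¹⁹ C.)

V_H ≈ 8.85×10⁻⁸ V

V_H = IB/(n e t).
V_H = (8.98)(0.326)/((5.90×10²⁸)(1.602×10⁻¹⁹)(3.50×10⁻³)) ≈ 8.85×10⁻⁸ V.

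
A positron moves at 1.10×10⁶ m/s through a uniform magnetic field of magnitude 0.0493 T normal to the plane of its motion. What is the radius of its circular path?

The magnetic force provides the centripetal force: |q|vB = mv²/r.
r = mv/(|q|B) = (9.109×10⁻³¹)(1.10×10⁶)/((1.602×10⁻¹⁹)(0.0493)) ≈ 1.27×10⁻⁴ m.

r ≈ 1.27×10⁻⁴ m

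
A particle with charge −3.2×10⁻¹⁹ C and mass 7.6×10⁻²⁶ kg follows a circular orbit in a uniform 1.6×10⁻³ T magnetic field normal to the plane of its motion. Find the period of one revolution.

The cyclotron period depends only on m, q, B: T = 2πm/(|q|B).
T = 2π(7.6×10⁻²⁶)/((3.2×10⁻¹⁹)(1.6×10⁻³)) ≈ 9.3×10⁻⁴ s.

T ≈ 9.3×10⁻⁴ s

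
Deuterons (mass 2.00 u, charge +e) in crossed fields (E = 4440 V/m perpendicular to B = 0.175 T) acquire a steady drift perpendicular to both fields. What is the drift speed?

The E×B drift speed is v_d = E/B.
v_d = 4440/0.175 = 2.54×10⁴ m/s.

v_d ≈ 2.54×10⁴ m/s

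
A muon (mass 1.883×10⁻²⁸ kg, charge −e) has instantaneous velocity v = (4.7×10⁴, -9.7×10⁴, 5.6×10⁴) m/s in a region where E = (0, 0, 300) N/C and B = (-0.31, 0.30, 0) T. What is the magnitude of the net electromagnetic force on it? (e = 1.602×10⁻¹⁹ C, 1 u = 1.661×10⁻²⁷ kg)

|F| ≈ 4.61×10⁻¹⁵ N

v×B = (-1.68×10⁴, -1.74×10⁴, -1.60×10⁴) N/C.
E + v×B = (-1.68×10⁴, -1.74×10⁴, -1.57×10⁴) N/C.
F = q(E + v×B) = (−1.602×10⁻¹⁹ C)·(-1.68×10⁴, -1.74×10⁴, -1.57×10⁴) = (2.69×10⁻¹⁵, 2.78×10⁻¹⁵, 2.51×10⁻¹⁵) N.
|F| = 4.61×10⁻¹⁵ N.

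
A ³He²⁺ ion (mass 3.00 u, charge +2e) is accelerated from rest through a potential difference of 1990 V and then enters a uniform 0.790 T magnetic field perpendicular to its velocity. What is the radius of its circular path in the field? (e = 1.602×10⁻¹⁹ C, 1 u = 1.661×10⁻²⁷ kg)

Acceleration: |q|V = ½mv² ⇒ v = √(2|q|V/m) = √(2·3.204×10⁻¹⁹·1990/4.983×10⁻²⁷) ≈ 5.059×10⁵ m/s.
In the field: r = mv/(|q|B) = (4.983×10⁻²⁷)(5.059×10⁵)/((3.204×10⁻¹⁹)(0.790)) ≈ 9.96×10⁻³ m.

r ≈ 9.96×10⁻³ m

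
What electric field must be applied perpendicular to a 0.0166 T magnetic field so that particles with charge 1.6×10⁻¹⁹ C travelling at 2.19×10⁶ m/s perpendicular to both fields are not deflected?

For straight-line motion qE = qvB, so E = vB.
E = 2.19×10⁶ × 0.0166 = 3.64×10⁴ V/m.

E = 3.64×10⁴ V/m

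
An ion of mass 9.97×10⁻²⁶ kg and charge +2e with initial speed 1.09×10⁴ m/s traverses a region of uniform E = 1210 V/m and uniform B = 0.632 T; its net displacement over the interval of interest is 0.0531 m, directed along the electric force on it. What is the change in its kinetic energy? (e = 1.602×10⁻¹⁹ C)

The magnetic force is always ⟂ v and does no work; only the electric force changes KE.
ΔKE = F_E · d = |q|E d = (3.204×10⁻¹⁹)(1210)(0.0531) ≈ 2.06×10⁻¹⁷ J.

ΔKE ≈ 2.06×10⁻¹⁷ J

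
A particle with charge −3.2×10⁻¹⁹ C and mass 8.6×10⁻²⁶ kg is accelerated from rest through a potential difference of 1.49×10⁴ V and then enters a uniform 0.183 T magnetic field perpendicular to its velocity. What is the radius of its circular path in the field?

Acceleration: |q|V = ½mv² ⇒ v = √(2|q|V/m) = √(2·3.2×10⁻¹⁹·1.49×10⁴/8.6×10⁻²⁶) ≈ 3.330×10⁵ m/s.
In the field: r = mv/(|q|B) = (8.6×10⁻²⁶)(3.330×10⁵)/((3.2×10⁻¹⁹)(0.183)) ≈ 0.489 m.

r ≈ 0.489 m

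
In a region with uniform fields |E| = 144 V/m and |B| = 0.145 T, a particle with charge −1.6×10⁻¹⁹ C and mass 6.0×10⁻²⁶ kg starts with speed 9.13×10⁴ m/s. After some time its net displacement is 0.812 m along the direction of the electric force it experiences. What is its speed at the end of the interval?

B does no work; ΔKE = |q|E d.
½mv_f² = ½mv₀² + |q|Ed = ½(6.0×10⁻²⁶)(9.13×10⁴)² + (1.6×10⁻¹⁹)(144)(0.812) ≈ 2.501×10⁻¹⁶ J + 1.871×10⁻¹⁷ J ≈ 2.688×10⁻¹⁶ J.
v_f = √(2·2.688×10⁻¹⁶/6.0×10⁻²⁶) ≈ 9.47×10⁴ m/s.

v_f ≈ 9.47×10⁴ m/s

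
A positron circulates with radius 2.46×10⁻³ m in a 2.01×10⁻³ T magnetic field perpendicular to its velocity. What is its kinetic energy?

v = |q|Br/m, then KE = ½mv² = (qBr)²/(2m).
v = (1.602×10⁻¹⁹)(2.01×10⁻³)(2.46×10⁻³)/9.109×10⁻³¹ ≈ 8.696×10⁵ m/s.
KE = ½(9.109×10⁻³¹)(8.696×10⁵)² ≈ 3.44×10⁻¹⁹ J.

KE ≈ 3.44×10⁻¹⁹ J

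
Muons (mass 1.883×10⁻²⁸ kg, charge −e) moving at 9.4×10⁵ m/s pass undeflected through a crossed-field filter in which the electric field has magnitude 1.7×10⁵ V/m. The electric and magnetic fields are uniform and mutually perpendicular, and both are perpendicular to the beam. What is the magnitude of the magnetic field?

Balance of forces in the selector: qE = qvB ⇒ B = E/v.
B = 1.7×10⁵/9.4×10⁵ = 0.18 T.

B = 0.18 T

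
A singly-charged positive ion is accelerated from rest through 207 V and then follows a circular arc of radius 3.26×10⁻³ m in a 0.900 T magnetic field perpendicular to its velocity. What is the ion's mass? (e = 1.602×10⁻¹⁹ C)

Combine |q|V = ½mv² and r = mv/(|q|B): eliminate v to get m = qB²r²/(2V).
m = (1.602×10⁻¹⁹)(0.900)²(3.26×10⁻³)²/(2·207) ≈ 3.33×10⁻²⁷ kg.

m ≈ 3.33×10⁻²⁷ kg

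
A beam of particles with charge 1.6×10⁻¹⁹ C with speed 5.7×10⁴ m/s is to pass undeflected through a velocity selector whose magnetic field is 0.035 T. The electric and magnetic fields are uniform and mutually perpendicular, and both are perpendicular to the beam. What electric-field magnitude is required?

E = 2000 V/m

For straight-line motion qE = qvB, so E = vB.
E = 5.7×10⁴ × 0.035 = 2000 V/m.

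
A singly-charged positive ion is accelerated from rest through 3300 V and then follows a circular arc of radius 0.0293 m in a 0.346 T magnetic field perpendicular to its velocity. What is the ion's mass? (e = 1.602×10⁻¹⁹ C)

m ≈ 2.49×10⁻²⁷ kg

Combine |q|V = ½mv² and r = mv/(|q|B): eliminate v to get m = qB²r²/(2V).
m = (1.602×10⁻¹⁹)(0.346)²(0.0293)²/(2·3300) ≈ 2.49×10⁻²⁷ kg.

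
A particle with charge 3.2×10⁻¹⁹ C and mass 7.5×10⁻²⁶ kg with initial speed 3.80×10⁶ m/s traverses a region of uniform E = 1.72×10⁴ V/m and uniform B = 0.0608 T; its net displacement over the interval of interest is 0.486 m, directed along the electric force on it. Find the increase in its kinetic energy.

ΔKE ≈ 2.67×10⁻¹⁵ J

The magnetic force is always ⟂ v and does no work; only the electric force changes KE.
ΔKE = F_E · d = |q|E d = (3.2×10⁻¹⁹)(1.72×10⁴)(0.486) ≈ 2.67×10⁻¹⁵ J.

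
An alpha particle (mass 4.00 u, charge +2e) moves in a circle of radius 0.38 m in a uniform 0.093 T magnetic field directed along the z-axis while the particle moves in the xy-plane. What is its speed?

v ≈ 1.7×10⁶ m/s

From |q|vB = mv²/r, v = |q|Br/m.
v = (3.204×10⁻¹⁹)(0.093)(0.38)/6.644×10⁻²⁷ ≈ 1.7×10⁶ m/s.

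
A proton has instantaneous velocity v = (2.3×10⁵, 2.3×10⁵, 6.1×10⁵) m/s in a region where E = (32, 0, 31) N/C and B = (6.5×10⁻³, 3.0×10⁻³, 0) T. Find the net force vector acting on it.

v×B = (-1830, 3960, -805) N/C.
E + v×B = (-1800, 3960, -774) N/C.
F = q(E + v×B) = (1.602×10⁻¹⁹ C)·(-1800, 3960, -774) = (-2.88×10⁻¹⁶, 6.35×10⁻¹⁶, -1.24×10⁻¹⁶) N.

F ≈ (-2.88×10⁻¹⁶, 6.35×10⁻¹⁶, -1.24×10⁻¹⁶) N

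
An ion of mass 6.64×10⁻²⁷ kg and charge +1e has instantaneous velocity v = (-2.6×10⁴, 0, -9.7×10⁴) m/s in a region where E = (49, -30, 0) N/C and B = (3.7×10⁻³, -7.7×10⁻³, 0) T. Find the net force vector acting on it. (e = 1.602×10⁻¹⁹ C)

F ≈ (-1.12×10⁻¹⁶, -6.23×10⁻¹⁷, 3.21×10⁻¹⁷) N

v×B = (-747, -359, 200) N/C.
E + v×B = (-698, -389, 200) N/C.
F = q(E + v×B) = (1.602×10⁻¹⁹ C)·(-698, -389, 200) = (-1.12×10⁻¹⁶, -6.23×10⁻¹⁷, 3.21×10⁻¹⁷) N.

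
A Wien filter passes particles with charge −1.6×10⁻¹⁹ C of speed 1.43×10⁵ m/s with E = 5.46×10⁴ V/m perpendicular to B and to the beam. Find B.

B = 0.382 T

Balance of forces in the selector: qE = qvB ⇒ B = E/v.
B = 5.46×10⁴/1.43×10⁵ = 0.382 T.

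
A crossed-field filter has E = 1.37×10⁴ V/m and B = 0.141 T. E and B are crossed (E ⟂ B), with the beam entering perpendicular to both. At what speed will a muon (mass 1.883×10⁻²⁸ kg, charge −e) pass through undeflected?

v = 9.72×10⁴ m/s

Straight-line motion ⇒ electric and magnetic forces cancel, so E = vB.
v = E/B = 1.37×10⁴/0.141 = 9.72×10⁴ m/s.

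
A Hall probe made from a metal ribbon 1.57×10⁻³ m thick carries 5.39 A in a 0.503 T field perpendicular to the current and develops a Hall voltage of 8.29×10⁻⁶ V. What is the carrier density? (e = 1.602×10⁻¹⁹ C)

From V_H = IB/(n e t), n = IB/(V_H e t).
n = (5.39)(0.503)/((8.29×10⁻⁶)(1.602×10⁻¹⁹)(1.57×10⁻³)) ≈ 1.30×10²⁷ m⁻³.

n ≈ 1.30×10²⁷ m⁻³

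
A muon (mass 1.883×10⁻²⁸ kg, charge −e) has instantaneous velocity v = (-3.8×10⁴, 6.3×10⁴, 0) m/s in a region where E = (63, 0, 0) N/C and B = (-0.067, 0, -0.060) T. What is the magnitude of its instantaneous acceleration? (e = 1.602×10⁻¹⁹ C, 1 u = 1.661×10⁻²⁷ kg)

v×B = (-3780, -2280, 4220) N/C.
E + v×B = (-3720, -2280, 4220) N/C.
F = q(E + v×B) = (−1.602×10⁻¹⁹ C)·(-3720, -2280, 4220) = (5.95×10⁻¹⁶, 3.65×10⁻¹⁶, -6.76×10⁻¹⁶) N.
|a| = |F|/m = 9.722×10⁻¹⁶/1.883×10⁻²⁸ ≈ 5.16×10¹² m/s².

|a| ≈ 5.16×10¹² m/s²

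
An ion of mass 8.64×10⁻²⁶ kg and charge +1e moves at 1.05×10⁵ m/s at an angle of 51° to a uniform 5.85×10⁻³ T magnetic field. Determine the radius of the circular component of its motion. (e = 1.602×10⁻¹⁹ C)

r ≈ 7.52 m

v⊥ = v sinθ = 1.05×10⁵·sin51° ≈ 8.160×10⁴ m/s.
r = m v⊥/(|q|B) = (8.64×10⁻²⁶)(8.160×10⁴)/((1.602×10⁻¹⁹)(5.85×10⁻³)) ≈ 7.52 m.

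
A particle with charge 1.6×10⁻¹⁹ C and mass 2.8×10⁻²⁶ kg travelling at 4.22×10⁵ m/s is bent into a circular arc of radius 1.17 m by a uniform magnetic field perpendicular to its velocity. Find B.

B ≈ 0.0631 T

From |q|vB = mv²/r, B = mv/(|q|r).
B = (2.8×10⁻²⁶)(4.22×10⁵)/((1.6×10⁻¹⁹)(1.17)) ≈ 0.0631 T.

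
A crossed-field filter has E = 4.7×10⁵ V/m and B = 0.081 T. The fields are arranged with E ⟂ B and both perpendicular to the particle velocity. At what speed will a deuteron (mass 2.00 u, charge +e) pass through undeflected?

v = 5.8×10⁶ m/s

Straight-line motion ⇒ electric and magnetic forces cancel, so E = vB.
v = E/B = 4.7×10⁵/0.081 = 5.8×10⁶ m/s.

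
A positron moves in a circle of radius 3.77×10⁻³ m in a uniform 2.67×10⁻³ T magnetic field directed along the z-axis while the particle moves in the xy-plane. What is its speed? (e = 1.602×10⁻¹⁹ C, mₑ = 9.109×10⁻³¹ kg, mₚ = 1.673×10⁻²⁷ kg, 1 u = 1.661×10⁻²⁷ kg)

v ≈ 1.77×10⁶ m/s

From |q|vB = mv²/r, v = |q|Br/m.
v = (1.602×10⁻¹⁹)(2.67×10⁻³)(3.77×10⁻³)/9.109×10⁻³¹ ≈ 1.77×10⁶ m/s.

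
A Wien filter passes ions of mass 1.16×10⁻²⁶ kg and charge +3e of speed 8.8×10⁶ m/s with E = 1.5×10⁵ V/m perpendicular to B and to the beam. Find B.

B = 0.017 T

Balance of forces in the selector: qE = qvB ⇒ B = E/v.
B = 1.5×10⁵/8.8×10⁶ = 0.017 T.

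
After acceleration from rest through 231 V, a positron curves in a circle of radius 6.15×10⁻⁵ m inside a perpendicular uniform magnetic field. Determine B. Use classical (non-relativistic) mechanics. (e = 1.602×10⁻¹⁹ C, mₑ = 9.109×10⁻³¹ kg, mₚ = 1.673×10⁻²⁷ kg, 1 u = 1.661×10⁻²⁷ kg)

v = √(2|q|V/m) = √(2·1.602×10⁻¹⁹·231/9.109×10⁻³¹) ≈ 9.014×10⁶ m/s.
B = mv/(|q|r) = (9.109×10⁻³¹)(9.014×10⁶)/((1.602×10⁻¹⁹)(6.15×10⁻⁵)) ≈ 0.833 T.

B ≈ 0.833 T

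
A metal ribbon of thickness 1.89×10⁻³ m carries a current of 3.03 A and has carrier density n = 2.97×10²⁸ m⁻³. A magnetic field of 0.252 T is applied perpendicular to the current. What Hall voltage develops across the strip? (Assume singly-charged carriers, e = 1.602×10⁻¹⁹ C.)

V_H = IB/(n e t).
V_H = (3.03)(0.252)/((2.97×10²⁸)(1.602×10⁻¹⁹)(1.89×10⁻³)) ≈ 8.49×10⁻⁸ V.

V_H ≈ 8.49×10⁻⁸ V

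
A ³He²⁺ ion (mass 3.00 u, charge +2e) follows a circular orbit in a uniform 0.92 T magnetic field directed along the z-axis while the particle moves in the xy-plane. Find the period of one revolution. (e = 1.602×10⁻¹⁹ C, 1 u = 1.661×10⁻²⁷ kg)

The cyclotron period depends only on m, q, B: T = 2πm/(|q|B).
T = 2π(4.983×10⁻²⁷)/((3.204×10⁻¹⁹)(0.92)) ≈ 1.1×10⁻⁷ s.

T ≈ 1.1×10⁻⁷ s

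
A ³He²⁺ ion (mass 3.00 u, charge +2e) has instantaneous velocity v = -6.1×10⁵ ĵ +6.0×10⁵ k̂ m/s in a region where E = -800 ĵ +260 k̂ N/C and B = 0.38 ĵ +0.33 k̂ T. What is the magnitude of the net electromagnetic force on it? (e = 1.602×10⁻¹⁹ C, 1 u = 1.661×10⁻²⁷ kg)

v×B = (-4.29×10⁵, 0, 0) N/C.
E + v×B = (-4.29×10⁵, -800, 260) N/C.
F = q(E + v×B) = (3.204×10⁻¹⁹ C)·(-4.29×10⁵, -800, 260) = (-1.38×10⁻¹³, -2.56×10⁻¹⁶, 8.33×10⁻¹⁷) N.
|F| = 1.38×10⁻¹³ N.

|F| ≈ 1.38×10⁻¹³ N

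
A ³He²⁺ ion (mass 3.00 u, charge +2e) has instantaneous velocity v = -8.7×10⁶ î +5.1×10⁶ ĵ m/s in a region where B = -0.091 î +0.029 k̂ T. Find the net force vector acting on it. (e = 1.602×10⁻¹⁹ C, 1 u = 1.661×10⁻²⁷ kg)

F ≈ (4.74×10⁻¹⁴, 8.08×10⁻¹⁴, 1.49×10⁻¹³) N

v×B = (1.48×10⁵, 2.52×10⁵, 4.64×10⁵) N/C.
F = q v×B = (3.204×10⁻¹⁹ C)·(1.48×10⁵, 2.52×10⁵, 4.64×10⁵) = (4.74×10⁻¹⁴, 8.08×10⁻¹⁴, 1.49×10⁻¹³) N.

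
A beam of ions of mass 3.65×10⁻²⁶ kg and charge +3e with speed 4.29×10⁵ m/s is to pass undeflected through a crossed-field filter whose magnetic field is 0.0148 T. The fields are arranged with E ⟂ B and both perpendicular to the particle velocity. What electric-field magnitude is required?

For straight-line motion qE = qvB, so E = vB.
E = 4.29×10⁵ × 0.0148 = 6350 V/m.

E = 6350 V/m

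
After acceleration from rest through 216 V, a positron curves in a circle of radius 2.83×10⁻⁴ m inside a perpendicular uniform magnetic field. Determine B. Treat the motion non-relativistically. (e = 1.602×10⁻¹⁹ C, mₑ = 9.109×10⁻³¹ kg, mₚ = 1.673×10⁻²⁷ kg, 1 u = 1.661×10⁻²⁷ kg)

B ≈ 0.175 T

v = √(2|q|V/m) = √(2·1.602×10⁻¹⁹·216/9.109×10⁻³¹) ≈ 8.716×10⁶ m/s.
B = mv/(|q|r) = (9.109×10⁻³¹)(8.716×10⁶)/((1.602×10⁻¹⁹)(2.83×10⁻⁴)) ≈ 0.175 T.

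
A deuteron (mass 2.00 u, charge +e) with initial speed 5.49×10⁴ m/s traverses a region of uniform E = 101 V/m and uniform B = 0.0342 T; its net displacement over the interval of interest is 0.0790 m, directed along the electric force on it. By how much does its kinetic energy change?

ΔKE ≈ 1.28×10⁻¹⁸ J

The magnetic force is always ⟂ v and does no work; only the electric force changes KE.
ΔKE = F_E · d = |q|E d = (1.602×10⁻¹⁹)(101)(0.0790) ≈ 1.28×10⁻¹⁸ J.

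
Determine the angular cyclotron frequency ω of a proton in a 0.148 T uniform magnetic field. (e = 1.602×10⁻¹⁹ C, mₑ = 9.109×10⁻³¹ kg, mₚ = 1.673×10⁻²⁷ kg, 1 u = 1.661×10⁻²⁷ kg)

ω = |q|B/m.
ω = (1.602×10⁻¹⁹)(0.148)/1.673×10⁻²⁷ ≈ 1.42×10⁷ rad/s.

ω ≈ 1.42×10⁷ rad/s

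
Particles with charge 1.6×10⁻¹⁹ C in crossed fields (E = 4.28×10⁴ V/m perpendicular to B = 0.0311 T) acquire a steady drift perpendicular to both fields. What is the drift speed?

v_d ≈ 1.38×10⁶ m/s

The E×B drift speed is v_d = E/B.
v_d = 4.28×10⁴/0.0311 = 1.38×10⁶ m/s.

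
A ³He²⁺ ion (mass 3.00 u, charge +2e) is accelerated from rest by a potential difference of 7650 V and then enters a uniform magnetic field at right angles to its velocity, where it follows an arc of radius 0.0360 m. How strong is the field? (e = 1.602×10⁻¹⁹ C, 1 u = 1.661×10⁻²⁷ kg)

B ≈ 0.428 T

v = √(2|q|V/m) = √(2·3.204×10⁻¹⁹·7650/4.983×10⁻²⁷) ≈ 9.919×10⁵ m/s.
B = mv/(|q|r) = (4.983×10⁻²⁷)(9.919×10⁵)/((3.204×10⁻¹⁹)(0.0360)) ≈ 0.428 T.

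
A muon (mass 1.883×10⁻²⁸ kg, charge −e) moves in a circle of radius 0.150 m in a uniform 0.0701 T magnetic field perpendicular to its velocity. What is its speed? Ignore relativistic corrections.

v ≈ 8.95×10⁶ m/s

From |q|vB = mv²/r, v = |q|Br/m.
v = (1.602×10⁻¹⁹)(0.0701)(0.150)/1.883×10⁻²⁸ ≈ 8.95×10⁶ m/s.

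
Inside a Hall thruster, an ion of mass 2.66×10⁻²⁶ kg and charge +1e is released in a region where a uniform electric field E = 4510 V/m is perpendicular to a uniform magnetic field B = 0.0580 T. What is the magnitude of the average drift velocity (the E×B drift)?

v_d ≈ 7.78×10⁴ m/s

In crossed fields the guiding centre drifts at v_d = |E×B|/B² = E/B, independent of charge and mass.
v_d = 4510/0.0580 = 7.78×10⁴ m/s.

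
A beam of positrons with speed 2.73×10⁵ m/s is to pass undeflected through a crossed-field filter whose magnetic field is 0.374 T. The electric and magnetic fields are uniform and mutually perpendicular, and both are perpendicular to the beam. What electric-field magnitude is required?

E = 1.02×10⁵ V/m

For straight-line motion qE = qvB, so E = vB.
E = 2.73×10⁵ × 0.374 = 1.02×10⁵ V/m.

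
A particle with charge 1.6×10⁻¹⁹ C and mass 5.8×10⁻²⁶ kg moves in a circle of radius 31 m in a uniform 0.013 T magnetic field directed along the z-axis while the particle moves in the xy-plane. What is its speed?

From |q|vB = mv²/r, v = |q|Br/m.
v = (1.6×10⁻¹⁹)(0.013)(31)/5.8×10⁻²⁶ ≈ 1.1×10⁶ m/s.

v ≈ 1.1×10⁶ m/s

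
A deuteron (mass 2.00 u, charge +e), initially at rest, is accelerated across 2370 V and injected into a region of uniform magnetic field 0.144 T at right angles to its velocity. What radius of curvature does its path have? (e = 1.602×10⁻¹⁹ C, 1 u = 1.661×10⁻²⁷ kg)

Acceleration: |q|V = ½mv² ⇒ v = √(2|q|V/m) = √(2·1.602×10⁻¹⁹·2370/3.322×10⁻²⁷) ≈ 4.781×10⁵ m/s.
In the field: r = mv/(|q|B) = (3.322×10⁻²⁷)(4.781×10⁵)/((1.602×10⁻¹⁹)(0.144)) ≈ 0.0688 m.

r ≈ 0.0688 m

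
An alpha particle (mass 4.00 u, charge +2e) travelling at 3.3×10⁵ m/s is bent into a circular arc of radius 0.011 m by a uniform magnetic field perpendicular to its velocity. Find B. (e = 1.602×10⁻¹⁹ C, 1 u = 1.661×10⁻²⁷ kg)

B ≈ 0.62 T

From |q|vB = mv²/r, B = mv/(|q|r).
B = (6.644×10⁻²⁷)(3.3×10⁵)/((3.204×10⁻¹⁹)(0.011)) ≈ 0.62 T.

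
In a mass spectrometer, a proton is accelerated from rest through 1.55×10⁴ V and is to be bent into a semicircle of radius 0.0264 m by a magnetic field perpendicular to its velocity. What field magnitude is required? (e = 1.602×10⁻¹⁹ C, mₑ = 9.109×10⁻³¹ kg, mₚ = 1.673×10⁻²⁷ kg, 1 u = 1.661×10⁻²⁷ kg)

B ≈ 0.682 T

v = √(2|q|V/m) = √(2·1.602×10⁻¹⁹·1.55×10⁴/1.673×10⁻²⁷) ≈ 1.723×10⁶ m/s.
B = mv/(|q|r) = (1.673×10⁻²⁷)(1.723×10⁶)/((1.602×10⁻¹⁹)(0.0264)) ≈ 0.682 T.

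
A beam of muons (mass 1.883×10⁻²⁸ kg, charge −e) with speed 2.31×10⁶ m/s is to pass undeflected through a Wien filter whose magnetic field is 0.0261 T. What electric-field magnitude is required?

E = 6.03×10⁴ V/m

For straight-line motion qE = qvB, so E = vB.
E = 2.31×10⁶ × 0.0261 = 6.03×10⁴ V/m.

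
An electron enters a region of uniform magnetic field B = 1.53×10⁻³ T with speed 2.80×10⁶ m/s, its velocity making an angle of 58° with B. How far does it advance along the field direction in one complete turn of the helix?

p ≈ 0.0346 m

v∥ = v cosθ = 2.80×10⁶·cos58° ≈ 1.484×10⁶ m/s.
T = 2πm/(|q|B) = 2π(9.109×10⁻³¹)/((1.602×10⁻¹⁹)(1.53×10⁻³)) ≈ 2.335×10⁻⁸ s.
pitch = v∥ T = (1.484×10⁶)(2.335×10⁻⁸) ≈ 0.0346 m.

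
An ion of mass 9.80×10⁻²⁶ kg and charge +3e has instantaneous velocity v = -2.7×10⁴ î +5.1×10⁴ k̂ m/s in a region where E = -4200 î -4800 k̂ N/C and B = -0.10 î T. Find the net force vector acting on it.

F ≈ (-2.02×10⁻¹⁵, -2.45×10⁻¹⁵, -2.31×10⁻¹⁵) N

v×B = (0, -5100, 0) N/C.
E + v×B = (-4200, -5100, -4800) N/C.
F = q(E + v×B) = (4.806×10⁻¹⁹ C)·(-4200, -5100, -4800) = (-2.02×10⁻¹⁵, -2.45×10⁻¹⁵, -2.31×10⁻¹⁵) N.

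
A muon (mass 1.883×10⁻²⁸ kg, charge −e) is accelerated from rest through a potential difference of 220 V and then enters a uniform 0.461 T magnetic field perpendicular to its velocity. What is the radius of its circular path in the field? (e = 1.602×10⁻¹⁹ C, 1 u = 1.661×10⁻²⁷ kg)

r ≈ 1.56×10⁻³ m

Acceleration: |q|V = ½mv² ⇒ v = √(2|q|V/m) = √(2·1.602×10⁻¹⁹·220/1.883×10⁻²⁸) ≈ 6.118×10⁵ m/s.
In the field: r = mv/(|q|B) = (1.883×10⁻²⁸)(6.118×10⁵)/((1.602×10⁻¹⁹)(0.461)) ≈ 1.56×10⁻³ m.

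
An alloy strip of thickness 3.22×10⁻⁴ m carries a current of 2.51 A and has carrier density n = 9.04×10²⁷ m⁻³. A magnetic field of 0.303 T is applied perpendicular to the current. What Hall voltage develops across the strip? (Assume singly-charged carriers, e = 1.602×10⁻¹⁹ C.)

V_H ≈ 1.63×10⁻⁶ V

V_H = IB/(n e t).
V_H = (2.51)(0.303)/((9.04×10²⁷)(1.602×10⁻¹⁹)(3.22×10⁻⁴)) ≈ 1.63×10⁻⁶ V.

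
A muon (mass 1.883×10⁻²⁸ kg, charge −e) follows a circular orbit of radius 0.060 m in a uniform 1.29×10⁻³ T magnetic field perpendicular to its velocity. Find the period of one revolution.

The cyclotron period depends only on m, q, B: T = 2πm/(|q|B).
T = 2π(1.883×10⁻²⁸)/((1.602×10⁻¹⁹)(1.29×10⁻³)) ≈ 5.73×10⁻⁶ s.

T ≈ 5.73×10⁻⁶ s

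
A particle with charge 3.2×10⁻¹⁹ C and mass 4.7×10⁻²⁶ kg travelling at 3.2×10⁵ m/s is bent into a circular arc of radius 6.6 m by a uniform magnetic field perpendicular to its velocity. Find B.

From |q|vB = mv²/r, B = mv/(|q|r).
B = (4.7×10⁻²⁶)(3.2×10⁵)/((3.2×10⁻¹⁹)(6.6)) ≈ 7.1×10⁻³ T.

B ≈ 7.1×10⁻³ T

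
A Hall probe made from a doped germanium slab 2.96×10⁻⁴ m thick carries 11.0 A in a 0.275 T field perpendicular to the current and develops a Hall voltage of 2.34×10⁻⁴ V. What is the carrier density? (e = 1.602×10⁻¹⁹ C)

n ≈ 2.73×10²⁶ m⁻³

From V_H = IB/(n e t), n = IB/(V_H e t).
n = (11.0)(0.275)/((2.34×10⁻⁴)(1.602×10⁻¹⁹)(2.96×10⁻⁴)) ≈ 2.73×10²⁶ m⁻³.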